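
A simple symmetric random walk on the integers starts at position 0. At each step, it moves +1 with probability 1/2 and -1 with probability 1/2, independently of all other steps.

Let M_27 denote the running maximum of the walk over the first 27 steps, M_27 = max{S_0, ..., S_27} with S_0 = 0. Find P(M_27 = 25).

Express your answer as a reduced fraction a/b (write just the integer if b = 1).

Answer: 27/134217728

Derivation:
Let M_27 = max(S_0,...,S_27). Use the reflection principle: for j ≥ 1, #{paths with M_27 ≥ j} = #{S_27 ≥ j} + #{S_27 ≥ j+1}.
By reflection, #{M_27 ≥ 25} = #{S_27 ≥ 25} + #{S_27 ≥ 26} = 28 + 1 = 29.
#{M_27 ≥ 26} = #{S_27 ≥ 26} + #{S_27 ≥ 27} = 1 + 1 = 2.
#{M_27 = 25} = 29 - 2 = 27.
P(M_27 = 25) = 27/134217728 = 27/134217728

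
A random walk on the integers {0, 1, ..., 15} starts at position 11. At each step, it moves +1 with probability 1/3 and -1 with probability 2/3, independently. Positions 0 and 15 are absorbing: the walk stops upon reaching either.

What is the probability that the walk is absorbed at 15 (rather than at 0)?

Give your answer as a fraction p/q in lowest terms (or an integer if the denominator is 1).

Answer: 2047/32767

Derivation:
Biased walk: p = 1/3, q = 2/3, r = q/p = 2
Gambler's ruin: P(hit 15 before 0 | start at 11) = (1 - r^a)/(1 - r^N)
r^11 = 2048; r^15 = 32768
P = (1 - 2048) / (1 - 32768) = -2047 / -32767 = 2047/32767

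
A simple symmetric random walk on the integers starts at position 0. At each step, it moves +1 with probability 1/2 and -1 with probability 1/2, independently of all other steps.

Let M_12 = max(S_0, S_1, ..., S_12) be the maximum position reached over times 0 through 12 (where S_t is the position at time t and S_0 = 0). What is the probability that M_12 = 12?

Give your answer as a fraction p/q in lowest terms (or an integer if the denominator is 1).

Let M_12 = max(S_0,...,S_12). Use the reflection principle: for j ≥ 1, #{paths with M_12 ≥ j} = #{S_12 ≥ j} + #{S_12 ≥ j+1}.
By reflection, #{M_12 ≥ 12} = #{S_12 ≥ 12} + #{S_12 ≥ 13} = 1 + 0 = 1.
#{M_12 ≥ 13} = #{S_12 ≥ 13} + #{S_12 ≥ 14} = 0 + 0 = 0.
#{M_12 = 12} = 1 - 0 = 1.
P(M_12 = 12) = 1/4096 = 1/4096

Answer: 1/4096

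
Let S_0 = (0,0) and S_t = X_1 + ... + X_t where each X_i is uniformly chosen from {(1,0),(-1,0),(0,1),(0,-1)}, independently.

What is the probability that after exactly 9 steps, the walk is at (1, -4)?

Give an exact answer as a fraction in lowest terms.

Answer: 189/16384

Derivation:
Let h be the number of horizontal steps (so 9-h are vertical). To end at (1,-4) need (h+1)/2 right-steps and ((9-h)-4)/2 up-steps.
Sum over h with 1 ≤ h ≤ 5, h ≡ 1 (mod 2), 9-h ≡ 0 (mod 2):
h=1: C(9,1)·C(1,1)·C(8,2) = 9·1·28 = 252
h=3: C(9,3)·C(3,2)·C(6,1) = 84·3·6 = 1512
h=5: C(9,5)·C(5,3)·C(4,0) = 126·10·1 = 1260
Total favorable: 3024
Total paths: 4^9 = 262144
P = 3024/262144 = 189/16384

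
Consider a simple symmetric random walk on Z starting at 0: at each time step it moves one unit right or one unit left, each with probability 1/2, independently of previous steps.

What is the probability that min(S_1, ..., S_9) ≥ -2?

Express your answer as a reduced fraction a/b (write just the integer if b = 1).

Let f(t,s) = #length-t paths at position s with S_1..S_t all ≥ -2.
f(t,s) = f(t-1,s-1) + f(t-1,s+1) for s ≥ -2; f(t,s) = 0 for s < -2.
t=0: f(0,0)=1
t=1: f(1,-1)=1 f(1,1)=1
t=2: f(2,-2)=1 f(2,0)=2 f(2,2)=1
t=3: f(3,-1)=3 f(3,1)=3 f(3,3)=1
t=4: f(4,-2)=3 f(4,0)=6 f(4,2)=4 f(4,4)=1
t=5: f(5,-1)=9 f(5,1)=10 f(5,3)=5 f(5,5)=1
t=6: f(6,-2)=9 f(6,0)=19 f(6,2)=15 f(6,4)=6 f(6,6)=1
t=7: f(7,-1)=28 f(7,1)=34 f(7,3)=21 f(7,5)=7 f(7,7)=1
t=8: f(8,-2)=28 f(8,0)=62 f(8,2)=55 f(8,4)=28 f(8,6)=8 f(8,8)=1
t=9: f(9,-1)=90 f(9,1)=117 f(9,3)=83 f(9,5)=36 f(9,7)=9 f(9,9)=1
Σ_s f(9,s) = 336
P = 336/512 = 21/32

Answer: 21/32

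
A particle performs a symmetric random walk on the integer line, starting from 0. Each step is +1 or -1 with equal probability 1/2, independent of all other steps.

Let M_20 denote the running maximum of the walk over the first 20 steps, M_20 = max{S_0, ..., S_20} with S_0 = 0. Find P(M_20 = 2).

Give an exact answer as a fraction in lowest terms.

Let M_20 = max(S_0,...,S_20). Use the reflection principle: for j ≥ 1, #{paths with M_20 ≥ j} = #{S_20 ≥ j} + #{S_20 ≥ j+1}.
By reflection, #{M_20 ≥ 2} = #{S_20 ≥ 2} + #{S_20 ≥ 3} = 431910 + 263950 = 695860.
#{M_20 ≥ 3} = #{S_20 ≥ 3} + #{S_20 ≥ 4} = 263950 + 263950 = 527900.
#{M_20 = 2} = 695860 - 527900 = 167960.
P(M_20 = 2) = 167960/1048576 = 20995/131072

Answer: 20995/131072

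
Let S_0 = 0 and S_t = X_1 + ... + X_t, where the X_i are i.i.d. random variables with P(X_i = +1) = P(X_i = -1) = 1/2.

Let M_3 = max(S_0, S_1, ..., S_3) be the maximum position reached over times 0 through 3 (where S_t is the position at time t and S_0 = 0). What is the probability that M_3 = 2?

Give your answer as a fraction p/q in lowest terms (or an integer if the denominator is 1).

Answer: 1/8

Derivation:
Let M_3 = max(S_0,...,S_3). Use the reflection principle: for j ≥ 1, #{paths with M_3 ≥ j} = #{S_3 ≥ j} + #{S_3 ≥ j+1}.
By reflection, #{M_3 ≥ 2} = #{S_3 ≥ 2} + #{S_3 ≥ 3} = 1 + 1 = 2.
#{M_3 ≥ 3} = #{S_3 ≥ 3} + #{S_3 ≥ 4} = 1 + 0 = 1.
#{M_3 = 2} = 2 - 1 = 1.
P(M_3 = 2) = 1/8 = 1/8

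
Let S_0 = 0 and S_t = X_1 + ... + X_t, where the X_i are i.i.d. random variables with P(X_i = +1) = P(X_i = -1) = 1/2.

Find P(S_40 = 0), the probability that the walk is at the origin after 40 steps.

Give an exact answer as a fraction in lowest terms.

To return to 0 after 40 steps: need exactly 20 steps of +1 and 20 of -1.
Favorable paths: C(40,20) = 137846528820
Total paths: 2^40 = 1099511627776
P = 137846528820/1099511627776 = 34461632205/274877906944

Answer: 34461632205/274877906944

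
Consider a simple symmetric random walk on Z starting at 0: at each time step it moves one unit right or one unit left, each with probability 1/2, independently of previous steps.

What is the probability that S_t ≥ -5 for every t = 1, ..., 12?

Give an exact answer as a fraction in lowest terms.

Let f(t,s) = #length-t paths at position s with S_1..S_t all ≥ -5.
f(t,s) = f(t-1,s-1) + f(t-1,s+1) for s ≥ -5; f(t,s) = 0 for s < -5.
t=0: f(0,0)=1
t=1: f(1,-1)=1 f(1,1)=1
t=2: f(2,-2)=1 f(2,0)=2 f(2,2)=1
t=3: f(3,-3)=1 f(3,-1)=3 f(3,1)=3 f(3,3)=1
t=4: f(4,-4)=1 f(4,-2)=4 f(4,0)=6 f(4,2)=4 f(4,4)=1
t=5: f(5,-5)=1 f(5,-3)=5 f(5,-1)=10 f(5,1)=10 f(5,3)=5 f(5,5)=1
t=6: f(6,-4)=6 f(6,-2)=15 f(6,0)=20 f(6,2)=15 f(6,4)=6 f(6,6)=1
t=7: f(7,-5)=6 f(7,-3)=21 f(7,-1)=35 f(7,1)=35 f(7,3)=21 f(7,5)=7 f(7,7)=1
t=8: f(8,-4)=27 f(8,-2)=56 f(8,0)=70 f(8,2)=56 f(8,4)=28 f(8,6)=8 f(8,8)=1
t=9: f(9,-5)=27 f(9,-3)=83 f(9,-1)=126 f(9,1)=126 f(9,3)=84 f(9,5)=36 f(9,7)=9 f(9,9)=1
t=10: f(10,-4)=110 f(10,-2)=209 f(10,0)=252 f(10,2)=210 f(10,4)=120 f(10,6)=45 f(10,8)=10 f(10,10)=1
t=11: f(11,-5)=110 f(11,-3)=319 f(11,-1)=461 f(11,1)=462 f(11,3)=330 f(11,5)=165 f(11,7)=55 f(11,9)=11 f(11,11)=1
t=12: f(12,-4)=429 f(12,-2)=780 f(12,0)=923 f(12,2)=792 f(12,4)=495 f(12,6)=220 f(12,8)=66 f(12,10)=12 f(12,12)=1
Σ_s f(12,s) = 3718
P = 3718/4096 = 1859/2048

Answer: 1859/2048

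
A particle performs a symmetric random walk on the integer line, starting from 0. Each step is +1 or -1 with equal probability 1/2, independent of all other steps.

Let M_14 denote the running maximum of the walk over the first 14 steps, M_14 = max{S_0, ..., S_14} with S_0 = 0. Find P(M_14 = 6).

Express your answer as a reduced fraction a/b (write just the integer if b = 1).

Answer: 1001/16384

Derivation:
Let M_14 = max(S_0,...,S_14). Use the reflection principle: for j ≥ 1, #{paths with M_14 ≥ j} = #{S_14 ≥ j} + #{S_14 ≥ j+1}.
By reflection, #{M_14 ≥ 6} = #{S_14 ≥ 6} + #{S_14 ≥ 7} = 1471 + 470 = 1941.
#{M_14 ≥ 7} = #{S_14 ≥ 7} + #{S_14 ≥ 8} = 470 + 470 = 940.
#{M_14 = 6} = 1941 - 940 = 1001.
P(M_14 = 6) = 1001/16384 = 1001/16384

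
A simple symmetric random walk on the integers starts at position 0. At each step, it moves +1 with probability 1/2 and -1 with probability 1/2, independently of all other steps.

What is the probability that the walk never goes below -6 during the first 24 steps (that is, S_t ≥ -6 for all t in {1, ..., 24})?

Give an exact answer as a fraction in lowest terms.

Answer: 3558491/4194304

Derivation:
Let f(t,s) = #length-t paths at position s with S_1..S_t all ≥ -6.
f(t,s) = f(t-1,s-1) + f(t-1,s+1) for s ≥ -6; f(t,s) = 0 for s < -6.
t=0: f(0,0)=1
t=1: f(1,-1)=1 f(1,1)=1
t=2: f(2,-2)=1 f(2,0)=2 f(2,2)=1
t=3: f(3,-3)=1 f(3,-1)=3 f(3,1)=3 f(3,3)=1
t=4: f(4,-4)=1 f(4,-2)=4 f(4,0)=6 f(4,2)=4 f(4,4)=1
t=5: f(5,-5)=1 f(5,-3)=5 f(5,-1)=10 f(5,1)=10 f(5,3)=5 f(5,5)=1
t=6: f(6,-6)=1 f(6,-4)=6 f(6,-2)=15 f(6,0)=20 f(6,2)=15 f(6,4)=6 f(6,6)=1
t=7: f(7,-5)=7 f(7,-3)=21 f(7,-1)=35 f(7,1)=35 f(7,3)=21 f(7,5)=7 f(7,7)=1
t=8: f(8,-6)=7 f(8,-4)=28 f(8,-2)=56 f(8,0)=70 f(8,2)=56 f(8,4)=28 f(8,6)=8 f(8,8)=1
t=9: f(9,-5)=35 f(9,-3)=84 f(9,-1)=126 f(9,1)=126 f(9,3)=84 f(9,5)=36 f(9,7)=9 f(9,9)=1
t=10: f(10,-6)=35 f(10,-4)=119 f(10,-2)=210 f(10,0)=252 f(10,2)=210 f(10,4)=120 f(10,6)=45 f(10,8)=10 f(10,10)=1
t=11: f(11,-5)=154 f(11,-3)=329 f(11,-1)=462 f(11,1)=462 f(11,3)=330 f(11,5)=165 f(11,7)=55 f(11,9)=11 f(11,11)=1
t=12: f(12,-6)=154 f(12,-4)=483 f(12,-2)=791 f(12,0)=924 f(12,2)=792 f(12,4)=495 f(12,6)=220 f(12,8)=66 f(12,10)=12 f(12,12)=1
t=13: f(13,-5)=637 f(13,-3)=1274 f(13,-1)=1715 f(13,1)=1716 f(13,3)=1287 f(13,5)=715 f(13,7)=286 f(13,9)=78 f(13,11)=13 f(13,13)=1
t=14: f(14,-6)=637 f(14,-4)=1911 f(14,-2)=2989 f(14,0)=3431 f(14,2)=3003 f(14,4)=2002 f(14,6)=1001 f(14,8)=364 f(14,10)=91 f(14,12)=14 f(14,14)=1
t=15: f(15,-5)=2548 f(15,-3)=4900 f(15,-1)=6420 f(15,1)=6434 f(15,3)=5005 f(15,5)=3003 f(15,7)=1365 f(15,9)=455 f(15,11)=105 f(15,13)=15 f(15,15)=1
t=16: f(16,-6)=2548 f(16,-4)=7448 f(16,-2)=11320 f(16,0)=12854 f(16,2)=11439 f(16,4)=8008 f(16,6)=4368 f(16,8)=1820 f(16,10)=560 f(16,12)=120 f(16,14)=16 f(16,16)=1
t=17: f(17,-5)=9996 f(17,-3)=18768 f(17,-1)=24174 f(17,1)=24293 f(17,3)=19447 f(17,5)=12376 f(17,7)=6188 f(17,9)=2380 f(17,11)=680 f(17,13)=136 f(17,15)=17 f(17,17)=1
t=18: f(18,-6)=9996 f(18,-4)=28764 f(18,-2)=42942 f(18,0)=48467 f(18,2)=43740 f(18,4)=31823 f(18,6)=18564 f(18,8)=8568 f(18,10)=3060 f(18,12)=816 f(18,14)=153 f(18,16)=18 f(18,18)=1
t=19: f(19,-5)=38760 f(19,-3)=71706 f(19,-1)=91409 f(19,1)=92207 f(19,3)=75563 f(19,5)=50387 f(19,7)=27132 f(19,9)=11628 f(19,11)=3876 f(19,13)=969 f(19,15)=171 f(19,17)=19 f(19,19)=1
t=20: f(20,-6)=38760 f(20,-4)=110466 f(20,-2)=163115 f(20,0)=183616 f(20,2)=167770 f(20,4)=125950 f(20,6)=77519 f(20,8)=38760 f(20,10)=15504 f(20,12)=4845 f(20,14)=1140 f(20,16)=190 f(20,18)=20 f(20,20)=1
t=21: f(21,-5)=149226 f(21,-3)=273581 f(21,-1)=346731 f(21,1)=351386 f(21,3)=293720 f(21,5)=203469 f(21,7)=116279 f(21,9)=54264 f(21,11)=20349 f(21,13)=5985 f(21,15)=1330 f(21,17)=210 f(21,19)=21 f(21,21)=1
t=22: f(22,-6)=149226 f(22,-4)=422807 f(22,-2)=620312 f(22,0)=698117 f(22,2)=645106 f(22,4)=497189 f(22,6)=319748 f(22,8)=170543 f(22,10)=74613 f(22,12)=26334 f(22,14)=7315 f(22,16)=1540 f(22,18)=231 f(22,20)=22 f(22,22)=1
t=23: f(23,-5)=572033 f(23,-3)=1043119 f(23,-1)=1318429 f(23,1)=1343223 f(23,3)=1142295 f(23,5)=816937 f(23,7)=490291 f(23,9)=245156 f(23,11)=100947 f(23,13)=33649 f(23,15)=8855 f(23,17)=1771 f(23,19)=253 f(23,21)=23 f(23,23)=1
t=24: f(24,-6)=572033 f(24,-4)=1615152 f(24,-2)=2361548 f(24,0)=2661652 f(24,2)=2485518 f(24,4)=1959232 f(24,6)=1307228 f(24,8)=735447 f(24,10)=346103 f(24,12)=134596 f(24,14)=42504 f(24,16)=10626 f(24,18)=2024 f(24,20)=276 f(24,22)=24 f(24,24)=1
Σ_s f(24,s) = 14233964
P = 14233964/16777216 = 3558491/4194304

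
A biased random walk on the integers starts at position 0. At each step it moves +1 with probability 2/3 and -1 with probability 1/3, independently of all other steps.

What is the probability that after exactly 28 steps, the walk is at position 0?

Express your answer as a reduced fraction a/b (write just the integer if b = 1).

To be at 0 after 28 steps: need exactly 14 steps of +1 and 14 of -1.
Number of such sequences: C(28,14) = 40116600
Each has probability (2/3)^14 · (1/3)^14 = 16384/22876792454961
P = 40116600 · 16384/22876792454961 = 24343347200/847288609443

Answer: 24343347200/847288609443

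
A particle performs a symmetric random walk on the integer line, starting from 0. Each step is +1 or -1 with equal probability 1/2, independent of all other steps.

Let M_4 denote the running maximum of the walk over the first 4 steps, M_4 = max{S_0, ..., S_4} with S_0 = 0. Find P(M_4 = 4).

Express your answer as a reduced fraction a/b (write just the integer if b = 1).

Answer: 1/16

Derivation:
Let M_4 = max(S_0,...,S_4). Use the reflection principle: for j ≥ 1, #{paths with M_4 ≥ j} = #{S_4 ≥ j} + #{S_4 ≥ j+1}.
By reflection, #{M_4 ≥ 4} = #{S_4 ≥ 4} + #{S_4 ≥ 5} = 1 + 0 = 1.
#{M_4 ≥ 5} = #{S_4 ≥ 5} + #{S_4 ≥ 6} = 0 + 0 = 0.
#{M_4 = 4} = 1 - 0 = 1.
P(M_4 = 4) = 1/16 = 1/16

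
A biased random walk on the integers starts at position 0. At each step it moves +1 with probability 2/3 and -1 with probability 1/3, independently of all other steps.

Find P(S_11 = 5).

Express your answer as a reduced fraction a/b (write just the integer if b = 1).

Answer: 14080/59049

Derivation:
To reach position 5 after 11 steps: need 8 steps of +1 and 3 steps of -1.
Number of such sequences: C(11,8) = 165
Each has probability (2/3)^8 · (1/3)^3 = 256/177147
P = 165 · 256/177147 = 14080/59049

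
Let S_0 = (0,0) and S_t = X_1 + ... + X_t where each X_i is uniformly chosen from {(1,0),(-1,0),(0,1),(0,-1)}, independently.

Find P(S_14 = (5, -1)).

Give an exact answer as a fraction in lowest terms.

Answer: 1002001/134217728

Derivation:
Let h be the number of horizontal steps (so 14-h are vertical). To end at (5,-1) need (h+5)/2 right-steps and ((14-h)-1)/2 up-steps.
Sum over h with 5 ≤ h ≤ 13, h ≡ 1 (mod 2), 14-h ≡ 1 (mod 2):
h=5: C(14,5)·C(5,5)·C(9,4) = 2002·1·126 = 252252
h=7: C(14,7)·C(7,6)·C(7,3) = 3432·7·35 = 840840
h=9: C(14,9)·C(9,7)·C(5,2) = 2002·36·10 = 720720
h=11: C(14,11)·C(11,8)·C(3,1) = 364·165·3 = 180180
h=13: C(14,13)·C(13,9)·C(1,0) = 14·715·1 = 10010
Total favorable: 2004002
Total paths: 4^14 = 268435456
P = 2004002/268435456 = 1002001/134217728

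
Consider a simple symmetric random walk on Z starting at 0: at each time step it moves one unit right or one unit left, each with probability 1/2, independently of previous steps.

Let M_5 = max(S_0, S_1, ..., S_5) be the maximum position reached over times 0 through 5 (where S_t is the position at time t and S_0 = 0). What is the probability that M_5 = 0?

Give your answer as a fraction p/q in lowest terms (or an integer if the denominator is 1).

Answer: 5/16

Derivation:
Let M_5 = max(S_0,...,S_5). Use the reflection principle: for j ≥ 1, #{paths with M_5 ≥ j} = #{S_5 ≥ j} + #{S_5 ≥ j+1}.
P(M_5 ≥ 0) = 1 since S_0 = 0, so #{M_5 ≥ 0} = 32.
#{M_5 ≥ 1} = #{S_5 ≥ 1} + #{S_5 ≥ 2} = 16 + 6 = 22.
#{M_5 = 0} = 32 - 22 = 10.
P(M_5 = 0) = 10/32 = 5/16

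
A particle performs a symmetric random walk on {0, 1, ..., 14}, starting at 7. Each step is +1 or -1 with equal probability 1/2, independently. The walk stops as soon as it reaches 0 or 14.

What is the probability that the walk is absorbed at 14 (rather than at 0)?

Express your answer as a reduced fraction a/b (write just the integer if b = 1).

Symmetric walk (p = 1/2): the harmonic-function argument gives P(hit 14 before 0 | start at 7) = a/N.
P = 7/14 = 1/2

Answer: 1/2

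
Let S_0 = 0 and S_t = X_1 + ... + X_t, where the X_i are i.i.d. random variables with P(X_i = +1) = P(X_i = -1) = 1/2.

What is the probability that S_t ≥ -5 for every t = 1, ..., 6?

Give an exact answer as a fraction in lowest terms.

Answer: 63/64

Derivation:
Let f(t,s) = #length-t paths at position s with S_1..S_t all ≥ -5.
f(t,s) = f(t-1,s-1) + f(t-1,s+1) for s ≥ -5; f(t,s) = 0 for s < -5.
t=0: f(0,0)=1
t=1: f(1,-1)=1 f(1,1)=1
t=2: f(2,-2)=1 f(2,0)=2 f(2,2)=1
t=3: f(3,-3)=1 f(3,-1)=3 f(3,1)=3 f(3,3)=1
t=4: f(4,-4)=1 f(4,-2)=4 f(4,0)=6 f(4,2)=4 f(4,4)=1
t=5: f(5,-5)=1 f(5,-3)=5 f(5,-1)=10 f(5,1)=10 f(5,3)=5 f(5,5)=1
t=6: f(6,-4)=6 f(6,-2)=15 f(6,0)=20 f(6,2)=15 f(6,4)=6 f(6,6)=1
Σ_s f(6,s) = 63
P = 63/64 = 63/64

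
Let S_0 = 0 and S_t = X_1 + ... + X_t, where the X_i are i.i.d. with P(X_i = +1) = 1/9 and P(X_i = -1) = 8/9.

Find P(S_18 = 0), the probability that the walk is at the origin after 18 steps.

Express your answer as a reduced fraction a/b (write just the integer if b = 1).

To be at 0 after 18 steps: need exactly 9 steps of +1 and 9 of -1.
Number of such sequences: C(18,9) = 48620
Each has probability (1/9)^9 · (8/9)^9 = 134217728/150094635296999121
P = 48620 · 134217728/150094635296999121 = 6525665935360/150094635296999121

Answer: 6525665935360/150094635296999121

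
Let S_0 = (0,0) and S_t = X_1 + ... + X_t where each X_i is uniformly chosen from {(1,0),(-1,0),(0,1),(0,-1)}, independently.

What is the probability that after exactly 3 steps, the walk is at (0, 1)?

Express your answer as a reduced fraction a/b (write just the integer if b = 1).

Let h be the number of horizontal steps (so 3-h are vertical). To end at (0,1) need (h+0)/2 right-steps and ((3-h)+1)/2 up-steps.
Sum over h with 0 ≤ h ≤ 2, h ≡ 0 (mod 2), 3-h ≡ 1 (mod 2):
h=0: C(3,0)·C(0,0)·C(3,2) = 1·1·3 = 3
h=2: C(3,2)·C(2,1)·C(1,1) = 3·2·1 = 6
Total favorable: 9
Total paths: 4^3 = 64
P = 9/64 = 9/64

Answer: 9/64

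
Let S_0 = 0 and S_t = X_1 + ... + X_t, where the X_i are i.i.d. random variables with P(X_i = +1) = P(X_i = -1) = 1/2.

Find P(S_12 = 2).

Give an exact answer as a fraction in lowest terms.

Answer: 99/512

Derivation:
To reach position 2 after 12 steps: need 7 steps of +1 and 5 of -1.
Favorable paths: C(12,7) = 792
Total paths: 2^12 = 4096
P = 792/4096 = 99/512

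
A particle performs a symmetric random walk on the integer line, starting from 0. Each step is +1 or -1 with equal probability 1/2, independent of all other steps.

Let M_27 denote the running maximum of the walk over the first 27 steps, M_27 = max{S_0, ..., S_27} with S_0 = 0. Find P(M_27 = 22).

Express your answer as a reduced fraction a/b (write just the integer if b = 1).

Let M_27 = max(S_0,...,S_27). Use the reflection principle: for j ≥ 1, #{paths with M_27 ≥ j} = #{S_27 ≥ j} + #{S_27 ≥ j+1}.
By reflection, #{M_27 ≥ 22} = #{S_27 ≥ 22} + #{S_27 ≥ 23} = 379 + 379 = 758.
#{M_27 ≥ 23} = #{S_27 ≥ 23} + #{S_27 ≥ 24} = 379 + 28 = 407.
#{M_27 = 22} = 758 - 407 = 351.
P(M_27 = 22) = 351/134217728 = 351/134217728

Answer: 351/134217728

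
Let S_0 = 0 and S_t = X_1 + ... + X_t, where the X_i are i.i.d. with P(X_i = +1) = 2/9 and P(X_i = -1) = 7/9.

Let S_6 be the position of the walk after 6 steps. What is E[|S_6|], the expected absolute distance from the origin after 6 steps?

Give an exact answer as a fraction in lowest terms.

S_6 takes values m ≡ 0 (mod 2) with |m| ≤ 6; P(S_6=m) = C(6,(6+m)/2) · (2/9)^((6+m)/2) · (7/9)^((6-m)/2).
Distribution: P(S=-6)=117649/531441, P(S=-4)=67228/177147, P(S=-2)=48020/177147, P(S=0)=54880/531441, P(S=2)=3920/177147, P(S=4)=448/177147, P(S=6)=64/531441
E[|S_6|] = Σ_m |m|·P(S_6=m) = 610010/177147

Answer: 610010/177147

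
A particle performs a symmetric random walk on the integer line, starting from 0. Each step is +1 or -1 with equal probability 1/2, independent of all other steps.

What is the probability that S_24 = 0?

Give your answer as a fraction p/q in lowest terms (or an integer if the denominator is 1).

Answer: 676039/4194304

Derivation:
To return to 0 after 24 steps: need exactly 12 steps of +1 and 12 of -1.
Favorable paths: C(24,12) = 2704156
Total paths: 2^24 = 16777216
P = 2704156/16777216 = 676039/4194304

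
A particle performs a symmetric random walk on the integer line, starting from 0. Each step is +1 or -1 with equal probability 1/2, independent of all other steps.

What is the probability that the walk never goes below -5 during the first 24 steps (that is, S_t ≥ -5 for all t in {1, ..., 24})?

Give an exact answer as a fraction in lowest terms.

Answer: 3231615/4194304

Derivation:
Let f(t,s) = #length-t paths at position s with S_1..S_t all ≥ -5.
f(t,s) = f(t-1,s-1) + f(t-1,s+1) for s ≥ -5; f(t,s) = 0 for s < -5.
t=0: f(0,0)=1
t=1: f(1,-1)=1 f(1,1)=1
t=2: f(2,-2)=1 f(2,0)=2 f(2,2)=1
t=3: f(3,-3)=1 f(3,-1)=3 f(3,1)=3 f(3,3)=1
t=4: f(4,-4)=1 f(4,-2)=4 f(4,0)=6 f(4,2)=4 f(4,4)=1
t=5: f(5,-5)=1 f(5,-3)=5 f(5,-1)=10 f(5,1)=10 f(5,3)=5 f(5,5)=1
t=6: f(6,-4)=6 f(6,-2)=15 f(6,0)=20 f(6,2)=15 f(6,4)=6 f(6,6)=1
t=7: f(7,-5)=6 f(7,-3)=21 f(7,-1)=35 f(7,1)=35 f(7,3)=21 f(7,5)=7 f(7,7)=1
t=8: f(8,-4)=27 f(8,-2)=56 f(8,0)=70 f(8,2)=56 f(8,4)=28 f(8,6)=8 f(8,8)=1
t=9: f(9,-5)=27 f(9,-3)=83 f(9,-1)=126 f(9,1)=126 f(9,3)=84 f(9,5)=36 f(9,7)=9 f(9,9)=1
t=10: f(10,-4)=110 f(10,-2)=209 f(10,0)=252 f(10,2)=210 f(10,4)=120 f(10,6)=45 f(10,8)=10 f(10,10)=1
t=11: f(11,-5)=110 f(11,-3)=319 f(11,-1)=461 f(11,1)=462 f(11,3)=330 f(11,5)=165 f(11,7)=55 f(11,9)=11 f(11,11)=1
t=12: f(12,-4)=429 f(12,-2)=780 f(12,0)=923 f(12,2)=792 f(12,4)=495 f(12,6)=220 f(12,8)=66 f(12,10)=12 f(12,12)=1
t=13: f(13,-5)=429 f(13,-3)=1209 f(13,-1)=1703 f(13,1)=1715 f(13,3)=1287 f(13,5)=715 f(13,7)=286 f(13,9)=78 f(13,11)=13 f(13,13)=1
t=14: f(14,-4)=1638 f(14,-2)=2912 f(14,0)=3418 f(14,2)=3002 f(14,4)=2002 f(14,6)=1001 f(14,8)=364 f(14,10)=91 f(14,12)=14 f(14,14)=1
t=15: f(15,-5)=1638 f(15,-3)=4550 f(15,-1)=6330 f(15,1)=6420 f(15,3)=5004 f(15,5)=3003 f(15,7)=1365 f(15,9)=455 f(15,11)=105 f(15,13)=15 f(15,15)=1
t=16: f(16,-4)=6188 f(16,-2)=10880 f(16,0)=12750 f(16,2)=11424 f(16,4)=8007 f(16,6)=4368 f(16,8)=1820 f(16,10)=560 f(16,12)=120 f(16,14)=16 f(16,16)=1
t=17: f(17,-5)=6188 f(17,-3)=17068 f(17,-1)=23630 f(17,1)=24174 f(17,3)=19431 f(17,5)=12375 f(17,7)=6188 f(17,9)=2380 f(17,11)=680 f(17,13)=136 f(17,15)=17 f(17,17)=1
t=18: f(18,-4)=23256 f(18,-2)=40698 f(18,0)=47804 f(18,2)=43605 f(18,4)=31806 f(18,6)=18563 f(18,8)=8568 f(18,10)=3060 f(18,12)=816 f(18,14)=153 f(18,16)=18 f(18,18)=1
t=19: f(19,-5)=23256 f(19,-3)=63954 f(19,-1)=88502 f(19,1)=91409 f(19,3)=75411 f(19,5)=50369 f(19,7)=27131 f(19,9)=11628 f(19,11)=3876 f(19,13)=969 f(19,15)=171 f(19,17)=19 f(19,19)=1
t=20: f(20,-4)=87210 f(20,-2)=152456 f(20,0)=179911 f(20,2)=166820 f(20,4)=125780 f(20,6)=77500 f(20,8)=38759 f(20,10)=15504 f(20,12)=4845 f(20,14)=1140 f(20,16)=190 f(20,18)=20 f(20,20)=1
t=21: f(21,-5)=87210 f(21,-3)=239666 f(21,-1)=332367 f(21,1)=346731 f(21,3)=292600 f(21,5)=203280 f(21,7)=116259 f(21,9)=54263 f(21,11)=20349 f(21,13)=5985 f(21,15)=1330 f(21,17)=210 f(21,19)=21 f(21,21)=1
t=22: f(22,-4)=326876 f(22,-2)=572033 f(22,0)=679098 f(22,2)=639331 f(22,4)=495880 f(22,6)=319539 f(22,8)=170522 f(22,10)=74612 f(22,12)=26334 f(22,14)=7315 f(22,16)=1540 f(22,18)=231 f(22,20)=22 f(22,22)=1
t=23: f(23,-5)=326876 f(23,-3)=898909 f(23,-1)=1251131 f(23,1)=1318429 f(23,3)=1135211 f(23,5)=815419 f(23,7)=490061 f(23,9)=245134 f(23,11)=100946 f(23,13)=33649 f(23,15)=8855 f(23,17)=1771 f(23,19)=253 f(23,21)=23 f(23,23)=1
t=24: f(24,-4)=1225785 f(24,-2)=2150040 f(24,0)=2569560 f(24,2)=2453640 f(24,4)=1950630 f(24,6)=1305480 f(24,8)=735195 f(24,10)=346080 f(24,12)=134595 f(24,14)=42504 f(24,16)=10626 f(24,18)=2024 f(24,20)=276 f(24,22)=24 f(24,24)=1
Σ_s f(24,s) = 12926460
P = 12926460/16777216 = 3231615/4194304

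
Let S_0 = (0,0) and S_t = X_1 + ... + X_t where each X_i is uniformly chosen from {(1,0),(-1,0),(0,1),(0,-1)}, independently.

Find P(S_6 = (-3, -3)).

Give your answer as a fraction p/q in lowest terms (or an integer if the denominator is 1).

Let h be the number of horizontal steps (so 6-h are vertical). To end at (-3,-3) need (h-3)/2 right-steps and ((6-h)-3)/2 up-steps.
Sum over h with 3 ≤ h ≤ 3, h ≡ 1 (mod 2), 6-h ≡ 1 (mod 2):
h=3: C(6,3)·C(3,0)·C(3,0) = 20·1·1 = 20
Total favorable: 20
Total paths: 4^6 = 4096
P = 20/4096 = 5/1024

Answer: 5/1024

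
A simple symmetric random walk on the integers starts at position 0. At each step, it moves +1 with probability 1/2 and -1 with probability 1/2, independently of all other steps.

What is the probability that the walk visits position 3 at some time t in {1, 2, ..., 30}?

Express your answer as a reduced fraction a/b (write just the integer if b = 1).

Count via complement. Let g(t,s) = #length-t paths at position s with S_1..S_t all ≠ 3.
g(t,s) = g(t-1,s-1) + g(t-1,s+1) for s ≠ 3; g(t,3) = 0.
t=0: g(0,0)=1
t=1: g(1,-1)=1 g(1,1)=1
t=2: g(2,-2)=1 g(2,0)=2 g(2,2)=1
t=3: g(3,-3)=1 g(3,-1)=3 g(3,1)=3
t=4: g(4,-4)=1 g(4,-2)=4 g(4,0)=6 g(4,2)=3
t=5: g(5,-5)=1 g(5,-3)=5 g(5,-1)=10 g(5,1)=9
t=6: g(6,-6)=1 g(6,-4)=6 g(6,-2)=15 g(6,0)=19 g(6,2)=9
t=7: g(7,-7)=1 g(7,-5)=7 g(7,-3)=21 g(7,-1)=34 g(7,1)=28
t=8: g(8,-8)=1 g(8,-6)=8 g(8,-4)=28 g(8,-2)=55 g(8,0)=62 g(8,2)=28
t=9: g(9,-9)=1 g(9,-7)=9 g(9,-5)=36 g(9,-3)=83 g(9,-1)=117 g(9,1)=90
t=10: g(10,-10)=1 g(10,-8)=10 g(10,-6)=45 g(10,-4)=119 g(10,-2)=200 g(10,0)=207 g(10,2)=90
t=11: g(11,-11)=1 g(11,-9)=11 g(11,-7)=55 g(11,-5)=164 g(11,-3)=319 g(11,-1)=407 g(11,1)=297
t=12: g(12,-12)=1 g(12,-10)=12 g(12,-8)=66 g(12,-6)=219 g(12,-4)=483 g(12,-2)=726 g(12,0)=704 g(12,2)=297
t=13: g(13,-13)=1 g(13,-11)=13 g(13,-9)=78 g(13,-7)=285 g(13,-5)=702 g(13,-3)=1209 g(13,-1)=1430 g(13,1)=1001
t=14: g(14,-14)=1 g(14,-12)=14 g(14,-10)=91 g(14,-8)=363 g(14,-6)=987 g(14,-4)=1911 g(14,-2)=2639 g(14,0)=2431 g(14,2)=1001
t=15: g(15,-15)=1 g(15,-13)=15 g(15,-11)=105 g(15,-9)=454 g(15,-7)=1350 g(15,-5)=2898 g(15,-3)=4550 g(15,-1)=5070 g(15,1)=3432
t=16: g(16,-16)=1 g(16,-14)=16 g(16,-12)=120 g(16,-10)=559 g(16,-8)=1804 g(16,-6)=4248 g(16,-4)=7448 g(16,-2)=9620 g(16,0)=8502 g(16,2)=3432
t=17: g(17,-17)=1 g(17,-15)=17 g(17,-13)=136 g(17,-11)=679 g(17,-9)=2363 g(17,-7)=6052 g(17,-5)=11696 g(17,-3)=17068 g(17,-1)=18122 g(17,1)=11934
t=18: g(18,-18)=1 g(18,-16)=18 g(18,-14)=153 g(18,-12)=815 g(18,-10)=3042 g(18,-8)=8415 g(18,-6)=17748 g(18,-4)=28764 g(18,-2)=35190 g(18,0)=30056 g(18,2)=11934
t=19: g(19,-19)=1 g(19,-17)=19 g(19,-15)=171 g(19,-13)=968 g(19,-11)=3857 g(19,-9)=11457 g(19,-7)=26163 g(19,-5)=46512 g(19,-3)=63954 g(19,-1)=65246 g(19,1)=41990
t=20: g(20,-20)=1 g(20,-18)=20 g(20,-16)=190 g(20,-14)=1139 g(20,-12)=4825 g(20,-10)=15314 g(20,-8)=37620 g(20,-6)=72675 g(20,-4)=110466 g(20,-2)=129200 g(20,0)=107236 g(20,2)=41990
t=21: g(21,-21)=1 g(21,-19)=21 g(21,-17)=210 g(21,-15)=1329 g(21,-13)=5964 g(21,-11)=20139 g(21,-9)=52934 g(21,-7)=110295 g(21,-5)=183141 g(21,-3)=239666 g(21,-1)=236436 g(21,1)=149226
t=22: g(22,-22)=1 g(22,-20)=22 g(22,-18)=231 g(22,-16)=1539 g(22,-14)=7293 g(22,-12)=26103 g(22,-10)=73073 g(22,-8)=163229 g(22,-6)=293436 g(22,-4)=422807 g(22,-2)=476102 g(22,0)=385662 g(22,2)=149226
t=23: g(23,-23)=1 g(23,-21)=23 g(23,-19)=253 g(23,-17)=1770 g(23,-15)=8832 g(23,-13)=33396 g(23,-11)=99176 g(23,-9)=236302 g(23,-7)=456665 g(23,-5)=716243 g(23,-3)=898909 g(23,-1)=861764 g(23,1)=534888
t=24: g(24,-24)=1 g(24,-22)=24 g(24,-20)=276 g(24,-18)=2023 g(24,-16)=10602 g(24,-14)=42228 g(24,-12)=132572 g(24,-10)=335478 g(24,-8)=692967 g(24,-6)=1172908 g(24,-4)=1615152 g(24,-2)=1760673 g(24,0)=1396652 g(24,2)=534888
t=25: g(25,-25)=1 g(25,-23)=25 g(25,-21)=300 g(25,-19)=2299 g(25,-17)=12625 g(25,-15)=52830 g(25,-13)=174800 g(25,-11)=468050 g(25,-9)=1028445 g(25,-7)=1865875 g(25,-5)=2788060 g(25,-3)=3375825 g(25,-1)=3157325 g(25,1)=1931540
t=26: g(26,-26)=1 g(26,-24)=26 g(26,-22)=325 g(26,-20)=2599 g(26,-18)=14924 g(26,-16)=65455 g(26,-14)=227630 g(26,-12)=642850 g(26,-10)=1496495 g(26,-8)=2894320 g(26,-6)=4653935 g(26,-4)=6163885 g(26,-2)=6533150 g(26,0)=5088865 g(26,2)=1931540
t=27: g(27,-27)=1 g(27,-25)=27 g(27,-23)=351 g(27,-21)=2924 g(27,-19)=17523 g(27,-17)=80379 g(27,-15)=293085 g(27,-13)=870480 g(27,-11)=2139345 g(27,-9)=4390815 g(27,-7)=7548255 g(27,-5)=10817820 g(27,-3)=12697035 g(27,-1)=11622015 g(27,1)=7020405
t=28: g(28,-28)=1 g(28,-26)=28 g(28,-24)=378 g(28,-22)=3275 g(28,-20)=20447 g(28,-18)=97902 g(28,-16)=373464 g(28,-14)=1163565 g(28,-12)=3009825 g(28,-10)=6530160 g(28,-8)=11939070 g(28,-6)=18366075 g(28,-4)=23514855 g(28,-2)=24319050 g(28,0)=18642420 g(28,2)=7020405
t=29: g(29,-29)=1 g(29,-27)=29 g(29,-25)=406 g(29,-23)=3653 g(29,-21)=23722 g(29,-19)=118349 g(29,-17)=471366 g(29,-15)=1537029 g(29,-13)=4173390 g(29,-11)=9539985 g(29,-9)=18469230 g(29,-7)=30305145 g(29,-5)=41880930 g(29,-3)=47833905 g(29,-1)=42961470 g(29,1)=25662825
t=30: g(30,-30)=1 g(30,-28)=30 g(30,-26)=435 g(30,-24)=4059 g(30,-22)=27375 g(30,-20)=142071 g(30,-18)=589715 g(30,-16)=2008395 g(30,-14)=5710419 g(30,-12)=13713375 g(30,-10)=28009215 g(30,-8)=48774375 g(30,-6)=72186075 g(30,-4)=89714835 g(30,-2)=90795375 g(30,0)=68624295 g(30,2)=25662825
Paths never hitting 3: Σ_s g(30,s) = 445962870
Paths hitting 3: 2^30 - 445962870 = 627778954
P = 627778954/1073741824 = 313889477/536870912

Answer: 313889477/536870912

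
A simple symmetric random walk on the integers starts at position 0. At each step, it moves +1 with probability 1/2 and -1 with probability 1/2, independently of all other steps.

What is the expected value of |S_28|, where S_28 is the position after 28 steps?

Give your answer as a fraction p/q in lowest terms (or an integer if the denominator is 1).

S_28 takes values m ≡ 0 (mod 2) with |m| ≤ 28; P(S_28=m) = C(28,(28+m)/2)/2^28.
Total paths: 2^28 = 268435456
Distribution: P(S=-28)=1/268435456, P(S=-26)=28/268435456, P(S=-24)=378/268435456, P(S=-22)=3276/268435456, P(S=-20)=20475/268435456, P(S=-18)=98280/268435456, P(S=-16)=376740/268435456, P(S=-14)=1184040/268435456, P(S=-12)=3108105/268435456, P(S=-10)=6906900/268435456, P(S=-8)=13123110/268435456, P(S=-6)=21474180/268435456, P(S=-4)=30421755/268435456, P(S=-2)=37442160/268435456, P(S=0)=40116600/268435456, P(S=2)=37442160/268435456, P(S=4)=30421755/268435456, P(S=6)=21474180/268435456, P(S=8)=13123110/268435456, P(S=10)=6906900/268435456, P(S=12)=3108105/268435456, P(S=14)=1184040/268435456, P(S=16)=376740/268435456, P(S=18)=98280/268435456, P(S=20)=20475/268435456, P(S=22)=3276/268435456, P(S=24)=378/268435456, P(S=26)=28/268435456, P(S=28)=1/268435456
E[|S_28|] = Σ_m |m|·P(S_28=m) = 1123264800/268435456 = 35102025/8388608

Answer: 35102025/8388608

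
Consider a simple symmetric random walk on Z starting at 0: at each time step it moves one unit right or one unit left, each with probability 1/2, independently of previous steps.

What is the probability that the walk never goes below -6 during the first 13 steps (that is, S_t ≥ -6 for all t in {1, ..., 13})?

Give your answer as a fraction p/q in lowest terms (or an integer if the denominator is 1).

Answer: 3861/4096

Derivation:
Let f(t,s) = #length-t paths at position s with S_1..S_t all ≥ -6.
f(t,s) = f(t-1,s-1) + f(t-1,s+1) for s ≥ -6; f(t,s) = 0 for s < -6.
t=0: f(0,0)=1
t=1: f(1,-1)=1 f(1,1)=1
t=2: f(2,-2)=1 f(2,0)=2 f(2,2)=1
t=3: f(3,-3)=1 f(3,-1)=3 f(3,1)=3 f(3,3)=1
t=4: f(4,-4)=1 f(4,-2)=4 f(4,0)=6 f(4,2)=4 f(4,4)=1
t=5: f(5,-5)=1 f(5,-3)=5 f(5,-1)=10 f(5,1)=10 f(5,3)=5 f(5,5)=1
t=6: f(6,-6)=1 f(6,-4)=6 f(6,-2)=15 f(6,0)=20 f(6,2)=15 f(6,4)=6 f(6,6)=1
t=7: f(7,-5)=7 f(7,-3)=21 f(7,-1)=35 f(7,1)=35 f(7,3)=21 f(7,5)=7 f(7,7)=1
t=8: f(8,-6)=7 f(8,-4)=28 f(8,-2)=56 f(8,0)=70 f(8,2)=56 f(8,4)=28 f(8,6)=8 f(8,8)=1
t=9: f(9,-5)=35 f(9,-3)=84 f(9,-1)=126 f(9,1)=126 f(9,3)=84 f(9,5)=36 f(9,7)=9 f(9,9)=1
t=10: f(10,-6)=35 f(10,-4)=119 f(10,-2)=210 f(10,0)=252 f(10,2)=210 f(10,4)=120 f(10,6)=45 f(10,8)=10 f(10,10)=1
t=11: f(11,-5)=154 f(11,-3)=329 f(11,-1)=462 f(11,1)=462 f(11,3)=330 f(11,5)=165 f(11,7)=55 f(11,9)=11 f(11,11)=1
t=12: f(12,-6)=154 f(12,-4)=483 f(12,-2)=791 f(12,0)=924 f(12,2)=792 f(12,4)=495 f(12,6)=220 f(12,8)=66 f(12,10)=12 f(12,12)=1
t=13: f(13,-5)=637 f(13,-3)=1274 f(13,-1)=1715 f(13,1)=1716 f(13,3)=1287 f(13,5)=715 f(13,7)=286 f(13,9)=78 f(13,11)=13 f(13,13)=1
Σ_s f(13,s) = 7722
P = 7722/8192 = 3861/4096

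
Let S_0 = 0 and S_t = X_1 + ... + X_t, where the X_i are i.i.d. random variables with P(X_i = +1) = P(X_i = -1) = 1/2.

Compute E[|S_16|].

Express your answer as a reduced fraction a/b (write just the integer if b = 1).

S_16 takes values m ≡ 0 (mod 2) with |m| ≤ 16; P(S_16=m) = C(16,(16+m)/2)/2^16.
Total paths: 2^16 = 65536
Distribution: P(S=-16)=1/65536, P(S=-14)=16/65536, P(S=-12)=120/65536, P(S=-10)=560/65536, P(S=-8)=1820/65536, P(S=-6)=4368/65536, P(S=-4)=8008/65536, P(S=-2)=11440/65536, P(S=0)=12870/65536, P(S=2)=11440/65536, P(S=4)=8008/65536, P(S=6)=4368/65536, P(S=8)=1820/65536, P(S=10)=560/65536, P(S=12)=120/65536, P(S=14)=16/65536, P(S=16)=1/65536
E[|S_16|] = Σ_m |m|·P(S_16=m) = 205920/65536 = 6435/2048

Answer: 6435/2048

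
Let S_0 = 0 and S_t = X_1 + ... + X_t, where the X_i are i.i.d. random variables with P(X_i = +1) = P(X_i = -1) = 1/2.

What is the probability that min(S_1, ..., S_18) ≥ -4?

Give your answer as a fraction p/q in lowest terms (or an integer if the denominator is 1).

Let f(t,s) = #length-t paths at position s with S_1..S_t all ≥ -4.
f(t,s) = f(t-1,s-1) + f(t-1,s+1) for s ≥ -4; f(t,s) = 0 for s < -4.
t=0: f(0,0)=1
t=1: f(1,-1)=1 f(1,1)=1
t=2: f(2,-2)=1 f(2,0)=2 f(2,2)=1
t=3: f(3,-3)=1 f(3,-1)=3 f(3,1)=3 f(3,3)=1
t=4: f(4,-4)=1 f(4,-2)=4 f(4,0)=6 f(4,2)=4 f(4,4)=1
t=5: f(5,-3)=5 f(5,-1)=10 f(5,1)=10 f(5,3)=5 f(5,5)=1
t=6: f(6,-4)=5 f(6,-2)=15 f(6,0)=20 f(6,2)=15 f(6,4)=6 f(6,6)=1
t=7: f(7,-3)=20 f(7,-1)=35 f(7,1)=35 f(7,3)=21 f(7,5)=7 f(7,7)=1
t=8: f(8,-4)=20 f(8,-2)=55 f(8,0)=70 f(8,2)=56 f(8,4)=28 f(8,6)=8 f(8,8)=1
t=9: f(9,-3)=75 f(9,-1)=125 f(9,1)=126 f(9,3)=84 f(9,5)=36 f(9,7)=9 f(9,9)=1
t=10: f(10,-4)=75 f(10,-2)=200 f(10,0)=251 f(10,2)=210 f(10,4)=120 f(10,6)=45 f(10,8)=10 f(10,10)=1
t=11: f(11,-3)=275 f(11,-1)=451 f(11,1)=461 f(11,3)=330 f(11,5)=165 f(11,7)=55 f(11,9)=11 f(11,11)=1
t=12: f(12,-4)=275 f(12,-2)=726 f(12,0)=912 f(12,2)=791 f(12,4)=495 f(12,6)=220 f(12,8)=66 f(12,10)=12 f(12,12)=1
t=13: f(13,-3)=1001 f(13,-1)=1638 f(13,1)=1703 f(13,3)=1286 f(13,5)=715 f(13,7)=286 f(13,9)=78 f(13,11)=13 f(13,13)=1
t=14: f(14,-4)=1001 f(14,-2)=2639 f(14,0)=3341 f(14,2)=2989 f(14,4)=2001 f(14,6)=1001 f(14,8)=364 f(14,10)=91 f(14,12)=14 f(14,14)=1
t=15: f(15,-3)=3640 f(15,-1)=5980 f(15,1)=6330 f(15,3)=4990 f(15,5)=3002 f(15,7)=1365 f(15,9)=455 f(15,11)=105 f(15,13)=15 f(15,15)=1
t=16: f(16,-4)=3640 f(16,-2)=9620 f(16,0)=12310 f(16,2)=11320 f(16,4)=7992 f(16,6)=4367 f(16,8)=1820 f(16,10)=560 f(16,12)=120 f(16,14)=16 f(16,16)=1
t=17: f(17,-3)=13260 f(17,-1)=21930 f(17,1)=23630 f(17,3)=19312 f(17,5)=12359 f(17,7)=6187 f(17,9)=2380 f(17,11)=680 f(17,13)=136 f(17,15)=17 f(17,17)=1
t=18: f(18,-4)=13260 f(18,-2)=35190 f(18,0)=45560 f(18,2)=42942 f(18,4)=31671 f(18,6)=18546 f(18,8)=8567 f(18,10)=3060 f(18,12)=816 f(18,14)=153 f(18,16)=18 f(18,18)=1
Σ_s f(18,s) = 199784
P = 199784/262144 = 24973/32768

Answer: 24973/32768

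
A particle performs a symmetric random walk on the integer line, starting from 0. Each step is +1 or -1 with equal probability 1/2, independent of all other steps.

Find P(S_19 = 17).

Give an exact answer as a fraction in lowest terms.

To reach position 17 after 19 steps: need 18 steps of +1 and 1 of -1.
Favorable paths: C(19,18) = 19
Total paths: 2^19 = 524288
P = 19/524288 = 19/524288

Answer: 19/524288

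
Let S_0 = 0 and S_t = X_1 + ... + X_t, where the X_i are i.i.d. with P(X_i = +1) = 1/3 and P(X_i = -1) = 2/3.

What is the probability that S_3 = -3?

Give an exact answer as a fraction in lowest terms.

Answer: 8/27

Derivation:
To reach position -3 after 3 steps: need 0 steps of +1 and 3 steps of -1.
Number of such sequences: C(3,0) = 1
Each has probability (1/3)^0 · (2/3)^3 = 8/27
P = 1 · 8/27 = 8/27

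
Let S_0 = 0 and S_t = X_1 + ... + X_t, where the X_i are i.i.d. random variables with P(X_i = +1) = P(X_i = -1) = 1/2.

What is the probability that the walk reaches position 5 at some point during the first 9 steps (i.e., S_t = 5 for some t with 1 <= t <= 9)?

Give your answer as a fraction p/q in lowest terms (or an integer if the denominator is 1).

Answer: 7/64

Derivation:
Count via complement. Let g(t,s) = #length-t paths at position s with S_1..S_t all ≠ 5.
g(t,s) = g(t-1,s-1) + g(t-1,s+1) for s ≠ 5; g(t,5) = 0.
t=0: g(0,0)=1
t=1: g(1,-1)=1 g(1,1)=1
t=2: g(2,-2)=1 g(2,0)=2 g(2,2)=1
t=3: g(3,-3)=1 g(3,-1)=3 g(3,1)=3 g(3,3)=1
t=4: g(4,-4)=1 g(4,-2)=4 g(4,0)=6 g(4,2)=4 g(4,4)=1
t=5: g(5,-5)=1 g(5,-3)=5 g(5,-1)=10 g(5,1)=10 g(5,3)=5
t=6: g(6,-6)=1 g(6,-4)=6 g(6,-2)=15 g(6,0)=20 g(6,2)=15 g(6,4)=5
t=7: g(7,-7)=1 g(7,-5)=7 g(7,-3)=21 g(7,-1)=35 g(7,1)=35 g(7,3)=20
t=8: g(8,-8)=1 g(8,-6)=8 g(8,-4)=28 g(8,-2)=56 g(8,0)=70 g(8,2)=55 g(8,4)=20
t=9: g(9,-9)=1 g(9,-7)=9 g(9,-5)=36 g(9,-3)=84 g(9,-1)=126 g(9,1)=125 g(9,3)=75
Paths never hitting 5: Σ_s g(9,s) = 456
Paths hitting 5: 2^9 - 456 = 56
P = 56/512 = 7/64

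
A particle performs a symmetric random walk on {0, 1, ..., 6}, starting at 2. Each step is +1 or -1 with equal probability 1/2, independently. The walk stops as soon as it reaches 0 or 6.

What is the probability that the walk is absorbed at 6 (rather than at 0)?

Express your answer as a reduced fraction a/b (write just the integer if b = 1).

Symmetric walk (p = 1/2): the harmonic-function argument gives P(hit 6 before 0 | start at 2) = a/N.
P = 2/6 = 1/3

Answer: 1/3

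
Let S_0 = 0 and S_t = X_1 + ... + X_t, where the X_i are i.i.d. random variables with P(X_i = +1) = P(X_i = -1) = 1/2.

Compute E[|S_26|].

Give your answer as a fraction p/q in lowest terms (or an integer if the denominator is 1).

Answer: 16900975/4194304

Derivation:
S_26 takes values m ≡ 0 (mod 2) with |m| ≤ 26; P(S_26=m) = C(26,(26+m)/2)/2^26.
Total paths: 2^26 = 67108864
Distribution: P(S=-26)=1/67108864, P(S=-24)=26/67108864, P(S=-22)=325/67108864, P(S=-20)=2600/67108864, P(S=-18)=14950/67108864, P(S=-16)=65780/67108864, P(S=-14)=230230/67108864, P(S=-12)=657800/67108864, P(S=-10)=1562275/67108864, P(S=-8)=3124550/67108864, P(S=-6)=5311735/67108864, P(S=-4)=7726160/67108864, P(S=-2)=9657700/67108864, P(S=0)=10400600/67108864, P(S=2)=9657700/67108864, P(S=4)=7726160/67108864, P(S=6)=5311735/67108864, P(S=8)=3124550/67108864, P(S=10)=1562275/67108864, P(S=12)=657800/67108864, P(S=14)=230230/67108864, P(S=16)=65780/67108864, P(S=18)=14950/67108864, P(S=20)=2600/67108864, P(S=22)=325/67108864, P(S=24)=26/67108864, P(S=26)=1/67108864
E[|S_26|] = Σ_m |m|·P(S_26=m) = 270415600/67108864 = 16900975/4194304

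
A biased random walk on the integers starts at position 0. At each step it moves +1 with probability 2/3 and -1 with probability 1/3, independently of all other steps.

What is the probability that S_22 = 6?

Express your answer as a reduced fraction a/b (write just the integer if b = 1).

To reach position 6 after 22 steps: need 14 steps of +1 and 8 steps of -1.
Number of such sequences: C(22,14) = 319770
Each has probability (2/3)^14 · (1/3)^8 = 16384/31381059609
P = 319770 · 16384/31381059609 = 582123520/3486784401

Answer: 582123520/3486784401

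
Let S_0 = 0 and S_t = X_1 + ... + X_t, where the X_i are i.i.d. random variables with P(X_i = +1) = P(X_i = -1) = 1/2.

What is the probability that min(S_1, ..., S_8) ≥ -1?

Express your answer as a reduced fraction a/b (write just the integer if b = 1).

Answer: 63/128

Derivation:
Let f(t,s) = #length-t paths at position s with S_1..S_t all ≥ -1.
f(t,s) = f(t-1,s-1) + f(t-1,s+1) for s ≥ -1; f(t,s) = 0 for s < -1.
t=0: f(0,0)=1
t=1: f(1,-1)=1 f(1,1)=1
t=2: f(2,0)=2 f(2,2)=1
t=3: f(3,-1)=2 f(3,1)=3 f(3,3)=1
t=4: f(4,0)=5 f(4,2)=4 f(4,4)=1
t=5: f(5,-1)=5 f(5,1)=9 f(5,3)=5 f(5,5)=1
t=6: f(6,0)=14 f(6,2)=14 f(6,4)=6 f(6,6)=1
t=7: f(7,-1)=14 f(7,1)=28 f(7,3)=20 f(7,5)=7 f(7,7)=1
t=8: f(8,0)=42 f(8,2)=48 f(8,4)=27 f(8,6)=8 f(8,8)=1
Σ_s f(8,s) = 126
P = 126/256 = 63/128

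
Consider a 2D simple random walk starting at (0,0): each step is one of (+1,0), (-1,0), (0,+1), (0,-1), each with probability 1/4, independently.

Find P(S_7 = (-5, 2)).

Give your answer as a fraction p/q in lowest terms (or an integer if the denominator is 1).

Let h be the number of horizontal steps (so 7-h are vertical). To end at (-5,2) need (h-5)/2 right-steps and ((7-h)+2)/2 up-steps.
Sum over h with 5 ≤ h ≤ 5, h ≡ 1 (mod 2), 7-h ≡ 0 (mod 2):
h=5: C(7,5)·C(5,0)·C(2,2) = 21·1·1 = 21
Total favorable: 21
Total paths: 4^7 = 16384
P = 21/16384 = 21/16384

Answer: 21/16384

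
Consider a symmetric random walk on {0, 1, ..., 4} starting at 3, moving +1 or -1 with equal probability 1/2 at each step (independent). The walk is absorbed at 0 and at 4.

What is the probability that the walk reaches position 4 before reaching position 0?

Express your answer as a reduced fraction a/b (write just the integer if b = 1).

Symmetric walk (p = 1/2): the harmonic-function argument gives P(hit 4 before 0 | start at 3) = a/N.
P = 3/4 = 3/4

Answer: 3/4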